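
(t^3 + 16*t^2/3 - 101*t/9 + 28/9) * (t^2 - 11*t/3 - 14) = t^5 + 5*t^4/3 - 403*t^3/9 - 821*t^2/27 + 3934*t/27 - 392/9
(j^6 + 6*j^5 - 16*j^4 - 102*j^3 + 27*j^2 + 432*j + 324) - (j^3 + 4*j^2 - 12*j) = j^6 + 6*j^5 - 16*j^4 - 103*j^3 + 23*j^2 + 444*j + 324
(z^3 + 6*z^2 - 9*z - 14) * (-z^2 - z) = -z^5 - 7*z^4 + 3*z^3 + 23*z^2 + 14*z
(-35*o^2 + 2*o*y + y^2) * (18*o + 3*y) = -630*o^3 - 69*o^2*y + 24*o*y^2 + 3*y^3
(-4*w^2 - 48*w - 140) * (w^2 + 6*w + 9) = -4*w^4 - 72*w^3 - 464*w^2 - 1272*w - 1260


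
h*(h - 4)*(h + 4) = h^3 - 16*h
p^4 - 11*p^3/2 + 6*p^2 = p^2*(p - 4)*(p - 3/2)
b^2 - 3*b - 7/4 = (b - 7/2)*(b + 1/2)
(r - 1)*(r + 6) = r^2 + 5*r - 6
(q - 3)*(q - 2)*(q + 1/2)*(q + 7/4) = q^4 - 11*q^3/4 - 35*q^2/8 + 73*q/8 + 21/4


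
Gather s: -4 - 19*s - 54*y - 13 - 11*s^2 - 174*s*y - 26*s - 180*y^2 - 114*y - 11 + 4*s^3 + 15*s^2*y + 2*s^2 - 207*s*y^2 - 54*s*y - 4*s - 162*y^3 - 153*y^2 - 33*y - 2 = 4*s^3 + s^2*(15*y - 9) + s*(-207*y^2 - 228*y - 49) - 162*y^3 - 333*y^2 - 201*y - 30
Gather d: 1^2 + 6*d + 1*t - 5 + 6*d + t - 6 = 12*d + 2*t - 10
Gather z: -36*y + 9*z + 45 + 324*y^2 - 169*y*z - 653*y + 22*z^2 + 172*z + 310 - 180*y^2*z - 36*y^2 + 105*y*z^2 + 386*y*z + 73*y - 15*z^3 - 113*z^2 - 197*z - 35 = 288*y^2 - 616*y - 15*z^3 + z^2*(105*y - 91) + z*(-180*y^2 + 217*y - 16) + 320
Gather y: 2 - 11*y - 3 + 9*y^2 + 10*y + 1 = 9*y^2 - y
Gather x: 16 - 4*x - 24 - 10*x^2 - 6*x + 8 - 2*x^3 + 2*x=-2*x^3 - 10*x^2 - 8*x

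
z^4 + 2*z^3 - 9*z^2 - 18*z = z*(z - 3)*(z + 2)*(z + 3)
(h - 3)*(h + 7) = h^2 + 4*h - 21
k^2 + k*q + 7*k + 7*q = (k + 7)*(k + q)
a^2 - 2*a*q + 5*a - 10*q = (a + 5)*(a - 2*q)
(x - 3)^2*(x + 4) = x^3 - 2*x^2 - 15*x + 36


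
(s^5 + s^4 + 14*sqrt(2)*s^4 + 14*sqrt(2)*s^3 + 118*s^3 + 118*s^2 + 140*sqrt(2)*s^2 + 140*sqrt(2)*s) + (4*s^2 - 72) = s^5 + s^4 + 14*sqrt(2)*s^4 + 14*sqrt(2)*s^3 + 118*s^3 + 122*s^2 + 140*sqrt(2)*s^2 + 140*sqrt(2)*s - 72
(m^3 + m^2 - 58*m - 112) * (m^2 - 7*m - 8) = m^5 - 6*m^4 - 73*m^3 + 286*m^2 + 1248*m + 896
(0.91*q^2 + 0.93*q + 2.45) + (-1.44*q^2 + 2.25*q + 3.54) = -0.53*q^2 + 3.18*q + 5.99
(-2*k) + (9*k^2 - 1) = 9*k^2 - 2*k - 1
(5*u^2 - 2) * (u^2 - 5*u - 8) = 5*u^4 - 25*u^3 - 42*u^2 + 10*u + 16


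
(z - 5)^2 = z^2 - 10*z + 25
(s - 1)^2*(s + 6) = s^3 + 4*s^2 - 11*s + 6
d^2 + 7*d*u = d*(d + 7*u)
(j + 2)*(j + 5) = j^2 + 7*j + 10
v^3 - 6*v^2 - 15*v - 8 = (v - 8)*(v + 1)^2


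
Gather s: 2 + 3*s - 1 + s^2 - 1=s^2 + 3*s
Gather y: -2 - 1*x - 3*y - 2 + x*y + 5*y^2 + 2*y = -x + 5*y^2 + y*(x - 1) - 4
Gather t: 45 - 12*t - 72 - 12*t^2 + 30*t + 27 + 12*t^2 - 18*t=0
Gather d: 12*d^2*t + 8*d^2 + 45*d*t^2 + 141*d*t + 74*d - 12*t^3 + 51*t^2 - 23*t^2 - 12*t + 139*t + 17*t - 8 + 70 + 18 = d^2*(12*t + 8) + d*(45*t^2 + 141*t + 74) - 12*t^3 + 28*t^2 + 144*t + 80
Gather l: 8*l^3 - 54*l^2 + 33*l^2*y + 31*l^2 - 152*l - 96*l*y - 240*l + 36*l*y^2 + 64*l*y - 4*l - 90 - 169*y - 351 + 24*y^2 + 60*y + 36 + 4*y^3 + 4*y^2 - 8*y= 8*l^3 + l^2*(33*y - 23) + l*(36*y^2 - 32*y - 396) + 4*y^3 + 28*y^2 - 117*y - 405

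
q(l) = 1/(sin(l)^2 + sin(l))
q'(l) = (-2*sin(l)*cos(l) - cos(l))/(sin(l)^2 + sin(l))^2 = -(2/tan(l) + cos(l)/sin(l)^2)/(sin(l) + 1)^2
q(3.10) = 23.09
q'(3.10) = 576.96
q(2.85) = 2.70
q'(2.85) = 11.01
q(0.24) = 3.40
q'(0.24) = -16.56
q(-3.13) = -87.28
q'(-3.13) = 7439.86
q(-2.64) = -4.01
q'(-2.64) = 0.54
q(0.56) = 1.23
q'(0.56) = -2.64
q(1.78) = 0.52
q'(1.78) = 0.16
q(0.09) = 10.21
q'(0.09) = -122.45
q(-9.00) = -4.13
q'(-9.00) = 2.73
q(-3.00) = -8.25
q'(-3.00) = 48.37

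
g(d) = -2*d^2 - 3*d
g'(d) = -4*d - 3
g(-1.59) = -0.29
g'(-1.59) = 3.36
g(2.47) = -19.61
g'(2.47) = -12.88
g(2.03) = -14.33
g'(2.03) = -11.12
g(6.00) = -90.00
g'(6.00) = -27.00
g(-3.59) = -15.01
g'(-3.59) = 11.36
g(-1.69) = -0.64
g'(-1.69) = 3.76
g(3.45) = -34.16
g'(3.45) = -16.80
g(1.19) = -6.40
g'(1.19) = -7.76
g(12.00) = -324.00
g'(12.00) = -51.00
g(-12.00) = -252.00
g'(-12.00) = 45.00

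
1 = 1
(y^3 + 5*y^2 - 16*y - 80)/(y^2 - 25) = (y^2 - 16)/(y - 5)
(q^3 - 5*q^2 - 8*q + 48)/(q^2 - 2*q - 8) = (q^2 - q - 12)/(q + 2)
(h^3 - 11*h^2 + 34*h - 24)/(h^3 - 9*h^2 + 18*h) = (h^2 - 5*h + 4)/(h*(h - 3))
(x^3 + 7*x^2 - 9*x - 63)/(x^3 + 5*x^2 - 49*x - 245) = (x^2 - 9)/(x^2 - 2*x - 35)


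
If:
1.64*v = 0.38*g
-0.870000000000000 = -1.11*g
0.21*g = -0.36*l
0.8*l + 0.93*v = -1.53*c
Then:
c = 0.13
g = 0.78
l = -0.46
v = 0.18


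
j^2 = j^2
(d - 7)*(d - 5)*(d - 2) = d^3 - 14*d^2 + 59*d - 70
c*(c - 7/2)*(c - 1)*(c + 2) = c^4 - 5*c^3/2 - 11*c^2/2 + 7*c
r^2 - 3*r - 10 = (r - 5)*(r + 2)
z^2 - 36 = (z - 6)*(z + 6)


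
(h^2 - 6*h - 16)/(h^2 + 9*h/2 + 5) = 2*(h - 8)/(2*h + 5)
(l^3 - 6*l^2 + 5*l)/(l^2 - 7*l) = (l^2 - 6*l + 5)/(l - 7)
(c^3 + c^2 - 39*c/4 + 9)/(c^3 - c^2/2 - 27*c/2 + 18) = (c - 3/2)/(c - 3)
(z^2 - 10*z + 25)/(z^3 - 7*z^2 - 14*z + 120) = (z - 5)/(z^2 - 2*z - 24)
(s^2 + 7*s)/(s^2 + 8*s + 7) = s/(s + 1)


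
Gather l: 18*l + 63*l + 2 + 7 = 81*l + 9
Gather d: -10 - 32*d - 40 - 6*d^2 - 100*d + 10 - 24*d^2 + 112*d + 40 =-30*d^2 - 20*d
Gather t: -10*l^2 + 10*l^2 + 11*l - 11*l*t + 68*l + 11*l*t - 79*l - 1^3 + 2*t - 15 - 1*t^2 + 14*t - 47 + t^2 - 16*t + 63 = 0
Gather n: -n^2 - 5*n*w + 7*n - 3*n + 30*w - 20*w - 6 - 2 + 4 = -n^2 + n*(4 - 5*w) + 10*w - 4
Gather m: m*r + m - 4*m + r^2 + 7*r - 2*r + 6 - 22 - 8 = m*(r - 3) + r^2 + 5*r - 24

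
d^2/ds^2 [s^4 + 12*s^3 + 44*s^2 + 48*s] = 12*s^2 + 72*s + 88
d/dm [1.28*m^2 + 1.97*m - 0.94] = 2.56*m + 1.97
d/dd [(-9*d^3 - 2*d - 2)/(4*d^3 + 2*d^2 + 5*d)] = 2*(-9*d^4 - 37*d^3 + 14*d^2 + 4*d + 5)/(d^2*(16*d^4 + 16*d^3 + 44*d^2 + 20*d + 25))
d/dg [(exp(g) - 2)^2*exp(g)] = (exp(g) - 2)*(3*exp(g) - 2)*exp(g)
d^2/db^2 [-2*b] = 0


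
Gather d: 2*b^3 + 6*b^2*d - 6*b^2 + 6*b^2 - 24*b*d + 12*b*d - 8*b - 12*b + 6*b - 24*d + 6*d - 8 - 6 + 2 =2*b^3 - 14*b + d*(6*b^2 - 12*b - 18) - 12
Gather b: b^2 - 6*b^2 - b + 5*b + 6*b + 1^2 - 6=-5*b^2 + 10*b - 5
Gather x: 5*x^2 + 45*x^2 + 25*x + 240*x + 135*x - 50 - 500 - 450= 50*x^2 + 400*x - 1000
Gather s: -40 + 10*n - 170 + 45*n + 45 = 55*n - 165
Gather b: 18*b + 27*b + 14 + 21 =45*b + 35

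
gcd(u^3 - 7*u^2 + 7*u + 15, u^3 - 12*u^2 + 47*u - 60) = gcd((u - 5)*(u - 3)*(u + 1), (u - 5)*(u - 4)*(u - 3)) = u^2 - 8*u + 15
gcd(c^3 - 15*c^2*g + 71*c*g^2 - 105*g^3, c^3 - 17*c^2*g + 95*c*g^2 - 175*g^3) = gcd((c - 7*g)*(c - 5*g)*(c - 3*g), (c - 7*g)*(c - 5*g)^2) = c^2 - 12*c*g + 35*g^2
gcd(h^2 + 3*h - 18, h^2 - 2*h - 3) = h - 3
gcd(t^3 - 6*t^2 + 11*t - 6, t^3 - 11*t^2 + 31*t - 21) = t^2 - 4*t + 3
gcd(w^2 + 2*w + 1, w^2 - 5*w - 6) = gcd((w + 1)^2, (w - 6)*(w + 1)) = w + 1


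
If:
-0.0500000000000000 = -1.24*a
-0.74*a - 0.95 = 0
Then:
No Solution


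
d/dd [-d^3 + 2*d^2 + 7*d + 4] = -3*d^2 + 4*d + 7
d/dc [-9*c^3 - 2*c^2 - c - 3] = -27*c^2 - 4*c - 1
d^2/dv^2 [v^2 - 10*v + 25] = 2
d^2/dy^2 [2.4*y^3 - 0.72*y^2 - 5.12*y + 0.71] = 14.4*y - 1.44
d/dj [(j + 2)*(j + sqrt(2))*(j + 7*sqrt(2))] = 3*j^2 + 4*j + 16*sqrt(2)*j + 14 + 16*sqrt(2)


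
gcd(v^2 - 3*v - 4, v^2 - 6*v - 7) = v + 1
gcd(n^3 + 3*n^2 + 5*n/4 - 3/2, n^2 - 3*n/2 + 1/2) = n - 1/2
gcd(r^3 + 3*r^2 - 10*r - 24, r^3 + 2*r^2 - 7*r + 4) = r + 4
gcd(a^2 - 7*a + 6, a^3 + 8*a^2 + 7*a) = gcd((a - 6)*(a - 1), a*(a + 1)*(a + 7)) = 1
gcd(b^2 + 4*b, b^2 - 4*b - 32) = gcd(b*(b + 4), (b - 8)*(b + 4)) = b + 4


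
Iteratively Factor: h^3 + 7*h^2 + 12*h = (h + 4)*(h^2 + 3*h) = (h + 3)*(h + 4)*(h)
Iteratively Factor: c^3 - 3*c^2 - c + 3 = (c + 1)*(c^2 - 4*c + 3) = (c - 3)*(c + 1)*(c - 1)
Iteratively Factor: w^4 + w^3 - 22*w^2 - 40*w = (w + 4)*(w^3 - 3*w^2 - 10*w) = (w + 2)*(w + 4)*(w^2 - 5*w) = (w - 5)*(w + 2)*(w + 4)*(w)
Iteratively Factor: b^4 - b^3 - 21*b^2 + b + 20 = (b - 5)*(b^3 + 4*b^2 - b - 4) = (b - 5)*(b - 1)*(b^2 + 5*b + 4) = (b - 5)*(b - 1)*(b + 1)*(b + 4)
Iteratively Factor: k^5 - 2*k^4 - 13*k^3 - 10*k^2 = (k)*(k^4 - 2*k^3 - 13*k^2 - 10*k) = k*(k + 1)*(k^3 - 3*k^2 - 10*k) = k*(k + 1)*(k + 2)*(k^2 - 5*k) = k*(k - 5)*(k + 1)*(k + 2)*(k)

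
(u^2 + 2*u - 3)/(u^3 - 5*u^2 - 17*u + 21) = 1/(u - 7)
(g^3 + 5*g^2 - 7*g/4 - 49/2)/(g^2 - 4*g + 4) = (g^2 + 7*g + 49/4)/(g - 2)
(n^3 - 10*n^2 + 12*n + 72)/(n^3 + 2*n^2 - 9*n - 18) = (n^2 - 12*n + 36)/(n^2 - 9)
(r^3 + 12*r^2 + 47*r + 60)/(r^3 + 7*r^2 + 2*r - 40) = (r + 3)/(r - 2)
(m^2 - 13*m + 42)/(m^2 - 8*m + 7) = (m - 6)/(m - 1)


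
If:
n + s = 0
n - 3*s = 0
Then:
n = 0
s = 0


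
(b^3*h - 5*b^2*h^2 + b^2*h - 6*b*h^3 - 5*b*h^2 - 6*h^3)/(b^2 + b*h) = h*(b^2 - 6*b*h + b - 6*h)/b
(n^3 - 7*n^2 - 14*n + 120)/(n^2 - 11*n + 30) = n + 4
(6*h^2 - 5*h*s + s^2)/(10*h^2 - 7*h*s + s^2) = (-3*h + s)/(-5*h + s)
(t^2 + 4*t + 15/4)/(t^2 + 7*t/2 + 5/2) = (t + 3/2)/(t + 1)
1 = 1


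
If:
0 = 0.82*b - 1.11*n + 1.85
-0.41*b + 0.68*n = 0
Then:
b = -12.27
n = -7.40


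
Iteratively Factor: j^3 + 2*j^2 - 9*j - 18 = (j + 3)*(j^2 - j - 6) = (j - 3)*(j + 3)*(j + 2)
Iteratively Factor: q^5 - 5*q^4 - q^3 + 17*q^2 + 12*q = (q - 4)*(q^4 - q^3 - 5*q^2 - 3*q) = (q - 4)*(q - 3)*(q^3 + 2*q^2 + q) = (q - 4)*(q - 3)*(q + 1)*(q^2 + q) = (q - 4)*(q - 3)*(q + 1)^2*(q)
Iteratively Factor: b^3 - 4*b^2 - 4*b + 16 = (b - 2)*(b^2 - 2*b - 8) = (b - 4)*(b - 2)*(b + 2)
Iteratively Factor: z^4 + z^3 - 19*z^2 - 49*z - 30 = (z + 3)*(z^3 - 2*z^2 - 13*z - 10) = (z - 5)*(z + 3)*(z^2 + 3*z + 2) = (z - 5)*(z + 2)*(z + 3)*(z + 1)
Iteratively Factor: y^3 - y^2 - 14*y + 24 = (y - 2)*(y^2 + y - 12) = (y - 2)*(y + 4)*(y - 3)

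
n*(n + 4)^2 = n^3 + 8*n^2 + 16*n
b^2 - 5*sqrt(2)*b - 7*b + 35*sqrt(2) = (b - 7)*(b - 5*sqrt(2))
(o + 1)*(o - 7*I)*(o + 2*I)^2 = o^4 + o^3 - 3*I*o^3 + 24*o^2 - 3*I*o^2 + 24*o + 28*I*o + 28*I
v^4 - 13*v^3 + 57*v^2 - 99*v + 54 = (v - 6)*(v - 3)^2*(v - 1)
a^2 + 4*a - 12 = (a - 2)*(a + 6)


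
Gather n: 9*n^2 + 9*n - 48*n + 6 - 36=9*n^2 - 39*n - 30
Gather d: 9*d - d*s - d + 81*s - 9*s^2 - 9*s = d*(8 - s) - 9*s^2 + 72*s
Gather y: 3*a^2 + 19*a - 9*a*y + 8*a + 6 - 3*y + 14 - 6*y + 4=3*a^2 + 27*a + y*(-9*a - 9) + 24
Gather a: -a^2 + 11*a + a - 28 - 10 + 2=-a^2 + 12*a - 36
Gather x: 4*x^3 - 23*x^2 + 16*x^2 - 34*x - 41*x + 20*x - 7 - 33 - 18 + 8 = 4*x^3 - 7*x^2 - 55*x - 50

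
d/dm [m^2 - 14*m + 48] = 2*m - 14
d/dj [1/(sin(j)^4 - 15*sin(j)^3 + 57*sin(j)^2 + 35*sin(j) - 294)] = (17*sin(j) + 4*cos(j)^2 + 1)*cos(j)/((sin(j) - 7)^3*(sin(j) - 3)^2*(sin(j) + 2)^2)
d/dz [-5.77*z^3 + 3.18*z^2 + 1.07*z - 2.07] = -17.31*z^2 + 6.36*z + 1.07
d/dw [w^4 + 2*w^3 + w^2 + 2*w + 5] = 4*w^3 + 6*w^2 + 2*w + 2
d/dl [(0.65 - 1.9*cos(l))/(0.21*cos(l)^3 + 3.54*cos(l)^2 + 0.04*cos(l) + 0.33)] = (-0.798*cos(l)^3 - 6.3165*cos(l)^2 + 4.602*cos(l) + 0.653)*sin(l)/(0.0441*cos(l)^6 + 1.4868*cos(l)^5 + 12.5484*cos(l)^4 + 0.4218*cos(l)^3 + 2.338*cos(l)^2 + 0.0264*cos(l) + 0.1089)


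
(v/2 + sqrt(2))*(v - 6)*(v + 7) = v^3/2 + v^2/2 + sqrt(2)*v^2 - 21*v + sqrt(2)*v - 42*sqrt(2)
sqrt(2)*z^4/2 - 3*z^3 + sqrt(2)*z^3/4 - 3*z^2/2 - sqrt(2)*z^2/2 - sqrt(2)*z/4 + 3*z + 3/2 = (z - 1)*(z + 1/2)*(z - 3*sqrt(2))*(sqrt(2)*z/2 + sqrt(2)/2)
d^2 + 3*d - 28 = (d - 4)*(d + 7)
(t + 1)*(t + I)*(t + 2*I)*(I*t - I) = I*t^4 - 3*t^3 - 3*I*t^2 + 3*t + 2*I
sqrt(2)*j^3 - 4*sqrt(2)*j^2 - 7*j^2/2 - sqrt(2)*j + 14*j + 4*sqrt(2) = (j - 4)*(j - 2*sqrt(2))*(sqrt(2)*j + 1/2)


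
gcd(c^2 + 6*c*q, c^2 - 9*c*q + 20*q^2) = 1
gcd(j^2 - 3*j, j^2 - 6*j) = j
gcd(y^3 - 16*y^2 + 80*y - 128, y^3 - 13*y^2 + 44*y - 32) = y^2 - 12*y + 32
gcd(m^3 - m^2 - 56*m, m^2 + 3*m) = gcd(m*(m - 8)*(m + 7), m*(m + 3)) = m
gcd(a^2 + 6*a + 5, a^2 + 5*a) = a + 5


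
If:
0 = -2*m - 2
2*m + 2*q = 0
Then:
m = -1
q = 1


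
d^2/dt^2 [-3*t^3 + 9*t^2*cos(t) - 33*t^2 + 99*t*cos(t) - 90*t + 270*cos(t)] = -9*t^2*cos(t) - 36*t*sin(t) - 99*t*cos(t) - 18*t - 198*sin(t) - 252*cos(t) - 66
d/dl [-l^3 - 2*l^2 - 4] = l*(-3*l - 4)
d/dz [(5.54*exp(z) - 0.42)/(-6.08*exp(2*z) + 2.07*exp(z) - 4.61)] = (33.6832*exp(2*z) - 5.1072*exp(z) - 24.67)*exp(z)/(36.9664*exp(4*z) - 25.1712*exp(3*z) + 60.3425*exp(2*z) - 19.0854*exp(z) + 21.2521)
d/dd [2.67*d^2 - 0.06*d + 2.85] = 5.34*d - 0.06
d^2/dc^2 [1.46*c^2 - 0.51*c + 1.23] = 2.92000000000000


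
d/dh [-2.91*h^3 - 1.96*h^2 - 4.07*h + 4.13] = -8.73*h^2 - 3.92*h - 4.07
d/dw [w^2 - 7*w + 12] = 2*w - 7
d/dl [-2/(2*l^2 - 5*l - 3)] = 2*(4*l - 5)/(-2*l^2 + 5*l + 3)^2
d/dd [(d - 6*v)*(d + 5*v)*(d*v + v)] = v*(3*d^2 - 2*d*v + 2*d - 30*v^2 - v)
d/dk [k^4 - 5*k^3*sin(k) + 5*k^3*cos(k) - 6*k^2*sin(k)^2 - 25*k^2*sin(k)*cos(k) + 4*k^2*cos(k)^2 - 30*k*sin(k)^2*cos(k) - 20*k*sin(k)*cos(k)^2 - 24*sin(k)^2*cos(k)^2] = -5*sqrt(2)*k^3*sin(k + pi/4) + 4*k^3 - 10*k^2*sin(2*k) - 25*k^2*cos(2*k) + 15*sqrt(2)*k^2*cos(k + pi/4) + 15*k*sin(k)/2 - 25*k*sin(2*k) - 45*k*sin(3*k)/2 - 5*k*cos(k) + 10*k*cos(2*k) - 15*k*cos(3*k) - 2*k - 5*sin(k) - 5*sin(3*k) - 12*sin(4*k) - 15*cos(k)/2 + 15*cos(3*k)/2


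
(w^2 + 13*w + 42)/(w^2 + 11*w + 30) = (w + 7)/(w + 5)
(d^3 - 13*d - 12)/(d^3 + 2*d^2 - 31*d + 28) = (d^2 + 4*d + 3)/(d^2 + 6*d - 7)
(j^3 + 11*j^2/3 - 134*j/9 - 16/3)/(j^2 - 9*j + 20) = (9*j^3 + 33*j^2 - 134*j - 48)/(9*(j^2 - 9*j + 20))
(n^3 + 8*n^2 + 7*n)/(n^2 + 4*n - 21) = n*(n + 1)/(n - 3)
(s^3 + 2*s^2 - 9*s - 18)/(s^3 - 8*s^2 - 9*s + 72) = (s + 2)/(s - 8)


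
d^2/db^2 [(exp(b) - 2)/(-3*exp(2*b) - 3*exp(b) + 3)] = (-exp(4*b) + 9*exp(3*b) + 9*exp(b) + 1)*exp(b)/(3*(exp(6*b) + 3*exp(5*b) - 5*exp(3*b) + 3*exp(b) - 1))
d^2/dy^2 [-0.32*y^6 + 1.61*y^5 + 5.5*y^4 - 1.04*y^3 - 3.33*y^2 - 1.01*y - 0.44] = -9.6*y^4 + 32.2*y^3 + 66.0*y^2 - 6.24*y - 6.66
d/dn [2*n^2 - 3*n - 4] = 4*n - 3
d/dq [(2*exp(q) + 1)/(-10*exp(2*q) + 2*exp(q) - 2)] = (10*exp(2*q) + 10*exp(q) - 3)*exp(q)/(2*(25*exp(4*q) - 10*exp(3*q) + 11*exp(2*q) - 2*exp(q) + 1))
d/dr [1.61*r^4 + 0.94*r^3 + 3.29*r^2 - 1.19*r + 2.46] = 6.44*r^3 + 2.82*r^2 + 6.58*r - 1.19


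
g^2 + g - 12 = (g - 3)*(g + 4)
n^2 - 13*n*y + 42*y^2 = (n - 7*y)*(n - 6*y)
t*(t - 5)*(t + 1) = t^3 - 4*t^2 - 5*t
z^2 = z^2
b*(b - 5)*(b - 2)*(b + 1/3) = b^4 - 20*b^3/3 + 23*b^2/3 + 10*b/3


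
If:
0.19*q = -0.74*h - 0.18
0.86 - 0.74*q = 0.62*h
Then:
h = -0.69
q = 1.74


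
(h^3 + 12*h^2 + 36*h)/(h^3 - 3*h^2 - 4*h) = (h^2 + 12*h + 36)/(h^2 - 3*h - 4)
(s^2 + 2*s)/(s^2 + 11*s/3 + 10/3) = 3*s/(3*s + 5)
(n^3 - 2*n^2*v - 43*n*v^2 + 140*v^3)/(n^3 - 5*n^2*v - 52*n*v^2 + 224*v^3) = (-n + 5*v)/(-n + 8*v)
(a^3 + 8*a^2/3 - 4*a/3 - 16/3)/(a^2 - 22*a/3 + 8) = (a^2 + 4*a + 4)/(a - 6)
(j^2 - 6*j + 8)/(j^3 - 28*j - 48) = (-j^2 + 6*j - 8)/(-j^3 + 28*j + 48)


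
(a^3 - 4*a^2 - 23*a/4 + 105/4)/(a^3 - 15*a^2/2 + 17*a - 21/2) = (a + 5/2)/(a - 1)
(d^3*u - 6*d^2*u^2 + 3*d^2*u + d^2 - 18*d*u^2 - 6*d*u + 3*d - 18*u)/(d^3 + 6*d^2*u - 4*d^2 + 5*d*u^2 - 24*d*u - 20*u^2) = (d^3*u - 6*d^2*u^2 + 3*d^2*u + d^2 - 18*d*u^2 - 6*d*u + 3*d - 18*u)/(d^3 + 6*d^2*u - 4*d^2 + 5*d*u^2 - 24*d*u - 20*u^2)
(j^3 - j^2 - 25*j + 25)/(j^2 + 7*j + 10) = (j^2 - 6*j + 5)/(j + 2)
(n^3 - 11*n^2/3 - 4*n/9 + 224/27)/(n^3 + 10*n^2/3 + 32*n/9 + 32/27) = (9*n^2 - 45*n + 56)/(9*n^2 + 18*n + 8)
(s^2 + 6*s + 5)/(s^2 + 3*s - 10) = (s + 1)/(s - 2)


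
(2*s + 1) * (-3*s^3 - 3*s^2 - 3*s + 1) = -6*s^4 - 9*s^3 - 9*s^2 - s + 1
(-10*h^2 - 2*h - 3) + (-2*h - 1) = -10*h^2 - 4*h - 4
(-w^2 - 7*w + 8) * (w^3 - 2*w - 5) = -w^5 - 7*w^4 + 10*w^3 + 19*w^2 + 19*w - 40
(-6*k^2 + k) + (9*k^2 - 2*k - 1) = 3*k^2 - k - 1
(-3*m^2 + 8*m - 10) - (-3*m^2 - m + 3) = 9*m - 13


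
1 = 1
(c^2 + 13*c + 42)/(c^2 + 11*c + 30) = (c + 7)/(c + 5)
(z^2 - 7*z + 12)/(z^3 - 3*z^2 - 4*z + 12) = (z - 4)/(z^2 - 4)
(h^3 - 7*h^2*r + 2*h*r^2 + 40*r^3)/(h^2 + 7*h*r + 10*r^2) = (h^2 - 9*h*r + 20*r^2)/(h + 5*r)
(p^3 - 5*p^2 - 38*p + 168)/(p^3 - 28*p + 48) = (p - 7)/(p - 2)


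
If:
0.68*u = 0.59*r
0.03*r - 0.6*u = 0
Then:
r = 0.00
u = 0.00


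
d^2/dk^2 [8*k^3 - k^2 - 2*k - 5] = 48*k - 2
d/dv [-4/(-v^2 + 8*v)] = 8*(4 - v)/(v^2*(v - 8)^2)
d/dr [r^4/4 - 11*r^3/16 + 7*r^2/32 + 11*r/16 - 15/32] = r^3 - 33*r^2/16 + 7*r/16 + 11/16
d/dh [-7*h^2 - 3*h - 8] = -14*h - 3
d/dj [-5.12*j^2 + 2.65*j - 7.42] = 2.65 - 10.24*j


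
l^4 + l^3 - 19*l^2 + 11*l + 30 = (l - 3)*(l - 2)*(l + 1)*(l + 5)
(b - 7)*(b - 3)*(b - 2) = b^3 - 12*b^2 + 41*b - 42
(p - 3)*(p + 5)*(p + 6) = p^3 + 8*p^2 - 3*p - 90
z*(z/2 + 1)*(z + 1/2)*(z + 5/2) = z^4/2 + 5*z^3/2 + 29*z^2/8 + 5*z/4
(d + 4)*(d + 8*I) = d^2 + 4*d + 8*I*d + 32*I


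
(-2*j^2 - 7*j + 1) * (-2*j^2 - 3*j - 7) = 4*j^4 + 20*j^3 + 33*j^2 + 46*j - 7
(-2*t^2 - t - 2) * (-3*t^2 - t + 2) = 6*t^4 + 5*t^3 + 3*t^2 - 4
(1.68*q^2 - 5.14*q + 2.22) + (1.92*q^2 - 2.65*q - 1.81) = 3.6*q^2 - 7.79*q + 0.41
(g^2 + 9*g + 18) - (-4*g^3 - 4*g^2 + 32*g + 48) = 4*g^3 + 5*g^2 - 23*g - 30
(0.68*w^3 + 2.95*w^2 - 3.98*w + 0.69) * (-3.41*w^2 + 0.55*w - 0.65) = -2.3188*w^5 - 9.6855*w^4 + 14.7523*w^3 - 6.4594*w^2 + 2.9665*w - 0.4485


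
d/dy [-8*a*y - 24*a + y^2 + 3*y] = -8*a + 2*y + 3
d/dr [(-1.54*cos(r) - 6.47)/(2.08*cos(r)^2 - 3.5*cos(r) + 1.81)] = (-3.2032*cos(r)^2 - 26.9152*cos(r) + 25.4324)*sin(r)/(4.3264*cos(r)^4 - 14.56*cos(r)^3 + 19.7796*cos(r)^2 - 12.67*cos(r) + 3.2761)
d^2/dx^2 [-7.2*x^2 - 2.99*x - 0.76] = -14.4000000000000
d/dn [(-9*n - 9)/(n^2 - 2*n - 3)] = 9/(n^2 - 6*n + 9)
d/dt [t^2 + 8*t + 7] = 2*t + 8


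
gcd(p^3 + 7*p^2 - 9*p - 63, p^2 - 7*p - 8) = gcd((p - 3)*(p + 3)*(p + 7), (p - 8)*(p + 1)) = 1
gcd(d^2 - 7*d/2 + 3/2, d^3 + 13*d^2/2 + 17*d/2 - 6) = d - 1/2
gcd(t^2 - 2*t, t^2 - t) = t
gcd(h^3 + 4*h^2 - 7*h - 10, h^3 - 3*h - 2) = h^2 - h - 2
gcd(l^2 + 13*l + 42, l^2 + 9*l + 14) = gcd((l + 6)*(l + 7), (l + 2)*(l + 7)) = l + 7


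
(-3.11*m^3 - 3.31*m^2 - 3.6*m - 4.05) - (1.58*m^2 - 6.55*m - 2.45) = -3.11*m^3 - 4.89*m^2 + 2.95*m - 1.6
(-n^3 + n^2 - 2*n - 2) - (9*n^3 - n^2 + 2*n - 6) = -10*n^3 + 2*n^2 - 4*n + 4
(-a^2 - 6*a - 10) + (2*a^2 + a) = a^2 - 5*a - 10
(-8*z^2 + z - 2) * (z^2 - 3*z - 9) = -8*z^4 + 25*z^3 + 67*z^2 - 3*z + 18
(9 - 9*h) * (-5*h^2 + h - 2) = 45*h^3 - 54*h^2 + 27*h - 18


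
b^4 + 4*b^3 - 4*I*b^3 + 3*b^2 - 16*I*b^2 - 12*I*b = b*(b + 1)*(b + 3)*(b - 4*I)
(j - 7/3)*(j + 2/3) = j^2 - 5*j/3 - 14/9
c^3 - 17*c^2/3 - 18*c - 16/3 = (c - 8)*(c + 1/3)*(c + 2)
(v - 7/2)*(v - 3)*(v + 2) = v^3 - 9*v^2/2 - 5*v/2 + 21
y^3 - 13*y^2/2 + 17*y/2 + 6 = (y - 4)*(y - 3)*(y + 1/2)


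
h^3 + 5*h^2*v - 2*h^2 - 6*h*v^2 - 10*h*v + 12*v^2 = (h - 2)*(h - v)*(h + 6*v)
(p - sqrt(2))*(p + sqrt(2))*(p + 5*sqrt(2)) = p^3 + 5*sqrt(2)*p^2 - 2*p - 10*sqrt(2)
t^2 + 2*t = t*(t + 2)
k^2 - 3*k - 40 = (k - 8)*(k + 5)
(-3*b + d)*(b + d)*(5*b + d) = -15*b^3 - 13*b^2*d + 3*b*d^2 + d^3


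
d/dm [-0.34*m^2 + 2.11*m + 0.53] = 2.11 - 0.68*m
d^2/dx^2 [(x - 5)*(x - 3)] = 2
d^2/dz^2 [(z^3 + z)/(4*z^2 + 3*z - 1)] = 2*(29*z^3 - 9*z^2 + 15*z + 3)/(64*z^6 + 144*z^5 + 60*z^4 - 45*z^3 - 15*z^2 + 9*z - 1)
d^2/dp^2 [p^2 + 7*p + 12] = 2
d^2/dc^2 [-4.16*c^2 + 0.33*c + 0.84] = -8.32000000000000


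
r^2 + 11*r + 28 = (r + 4)*(r + 7)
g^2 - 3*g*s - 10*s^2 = (g - 5*s)*(g + 2*s)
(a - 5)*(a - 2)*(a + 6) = a^3 - a^2 - 32*a + 60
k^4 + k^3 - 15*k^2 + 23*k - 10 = (k - 2)*(k - 1)^2*(k + 5)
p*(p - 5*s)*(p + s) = p^3 - 4*p^2*s - 5*p*s^2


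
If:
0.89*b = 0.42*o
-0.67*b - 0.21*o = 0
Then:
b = 0.00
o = 0.00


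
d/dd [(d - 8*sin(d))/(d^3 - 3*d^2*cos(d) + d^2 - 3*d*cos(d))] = (-3*d^3*sin(d) - 8*d^3*cos(d) - 2*d^3 + 21*d^2*sin(d) - 5*d^2*cos(d) + 23*d^2 + 16*d*sin(d) - 24*d*sin(2*d) + 24*d - 12*sin(2*d))/(d^2*(d + 1)^2*(d - 3*cos(d))^2)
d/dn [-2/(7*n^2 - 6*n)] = 4*(7*n - 3)/(n^2*(7*n - 6)^2)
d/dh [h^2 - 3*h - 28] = 2*h - 3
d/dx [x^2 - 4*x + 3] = 2*x - 4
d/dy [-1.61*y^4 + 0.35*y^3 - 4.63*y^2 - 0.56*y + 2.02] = -6.44*y^3 + 1.05*y^2 - 9.26*y - 0.56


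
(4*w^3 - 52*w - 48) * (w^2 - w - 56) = 4*w^5 - 4*w^4 - 276*w^3 + 4*w^2 + 2960*w + 2688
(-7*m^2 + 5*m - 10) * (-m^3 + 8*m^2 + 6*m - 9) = 7*m^5 - 61*m^4 + 8*m^3 + 13*m^2 - 105*m + 90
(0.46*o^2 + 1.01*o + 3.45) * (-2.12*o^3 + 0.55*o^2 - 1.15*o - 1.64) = -0.9752*o^5 - 1.8882*o^4 - 7.2875*o^3 - 0.0183999999999997*o^2 - 5.6239*o - 5.658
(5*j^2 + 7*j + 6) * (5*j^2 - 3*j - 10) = 25*j^4 + 20*j^3 - 41*j^2 - 88*j - 60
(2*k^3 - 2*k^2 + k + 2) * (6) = 12*k^3 - 12*k^2 + 6*k + 12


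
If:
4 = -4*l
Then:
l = -1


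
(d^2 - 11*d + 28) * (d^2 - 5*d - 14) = d^4 - 16*d^3 + 69*d^2 + 14*d - 392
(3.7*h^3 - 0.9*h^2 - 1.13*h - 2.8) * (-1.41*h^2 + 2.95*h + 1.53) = -5.217*h^5 + 12.184*h^4 + 4.5993*h^3 - 0.7625*h^2 - 9.9889*h - 4.284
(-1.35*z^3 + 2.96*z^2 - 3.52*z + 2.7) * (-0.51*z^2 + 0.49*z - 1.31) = 0.6885*z^5 - 2.1711*z^4 + 5.0141*z^3 - 6.9794*z^2 + 5.9342*z - 3.537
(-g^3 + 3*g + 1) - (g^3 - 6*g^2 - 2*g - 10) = -2*g^3 + 6*g^2 + 5*g + 11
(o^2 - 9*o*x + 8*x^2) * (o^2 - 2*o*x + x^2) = o^4 - 11*o^3*x + 27*o^2*x^2 - 25*o*x^3 + 8*x^4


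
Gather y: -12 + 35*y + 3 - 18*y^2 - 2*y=-18*y^2 + 33*y - 9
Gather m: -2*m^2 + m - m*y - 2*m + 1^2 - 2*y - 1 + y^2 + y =-2*m^2 + m*(-y - 1) + y^2 - y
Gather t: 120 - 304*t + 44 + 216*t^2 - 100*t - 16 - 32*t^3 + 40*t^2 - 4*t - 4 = -32*t^3 + 256*t^2 - 408*t + 144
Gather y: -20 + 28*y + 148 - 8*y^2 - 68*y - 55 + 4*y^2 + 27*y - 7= -4*y^2 - 13*y + 66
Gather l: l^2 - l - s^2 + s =l^2 - l - s^2 + s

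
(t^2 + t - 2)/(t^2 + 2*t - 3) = (t + 2)/(t + 3)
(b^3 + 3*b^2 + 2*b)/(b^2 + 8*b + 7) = b*(b + 2)/(b + 7)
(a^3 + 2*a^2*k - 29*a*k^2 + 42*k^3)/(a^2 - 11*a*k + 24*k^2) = (a^2 + 5*a*k - 14*k^2)/(a - 8*k)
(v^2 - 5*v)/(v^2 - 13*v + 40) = v/(v - 8)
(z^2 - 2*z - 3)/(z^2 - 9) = (z + 1)/(z + 3)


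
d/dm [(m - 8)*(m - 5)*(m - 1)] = 3*m^2 - 28*m + 53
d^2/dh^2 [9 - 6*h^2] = -12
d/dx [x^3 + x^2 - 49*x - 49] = 3*x^2 + 2*x - 49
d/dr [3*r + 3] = 3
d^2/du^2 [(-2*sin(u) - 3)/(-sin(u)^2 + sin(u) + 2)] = (-2*sin(u)^4 - 12*sin(u)^3 + sin(u)^2 - 6*sin(u) + 10)/((sin(u) - 2)^3*(sin(u) + 1)^2)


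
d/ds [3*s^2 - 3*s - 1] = 6*s - 3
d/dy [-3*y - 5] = -3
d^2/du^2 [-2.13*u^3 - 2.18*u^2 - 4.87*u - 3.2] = -12.78*u - 4.36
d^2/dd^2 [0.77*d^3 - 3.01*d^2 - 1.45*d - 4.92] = 4.62*d - 6.02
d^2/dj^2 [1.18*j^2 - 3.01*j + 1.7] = 2.36000000000000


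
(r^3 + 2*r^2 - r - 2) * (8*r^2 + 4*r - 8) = 8*r^5 + 20*r^4 - 8*r^3 - 36*r^2 + 16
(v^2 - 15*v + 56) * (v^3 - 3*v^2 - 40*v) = v^5 - 18*v^4 + 61*v^3 + 432*v^2 - 2240*v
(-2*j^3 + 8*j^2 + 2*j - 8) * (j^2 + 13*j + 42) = -2*j^5 - 18*j^4 + 22*j^3 + 354*j^2 - 20*j - 336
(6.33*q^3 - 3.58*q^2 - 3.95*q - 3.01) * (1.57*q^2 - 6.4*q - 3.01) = 9.9381*q^5 - 46.1326*q^4 - 2.3428*q^3 + 31.3301*q^2 + 31.1535*q + 9.0601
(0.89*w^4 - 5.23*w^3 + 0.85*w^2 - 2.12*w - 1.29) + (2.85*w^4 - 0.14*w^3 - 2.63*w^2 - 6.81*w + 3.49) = 3.74*w^4 - 5.37*w^3 - 1.78*w^2 - 8.93*w + 2.2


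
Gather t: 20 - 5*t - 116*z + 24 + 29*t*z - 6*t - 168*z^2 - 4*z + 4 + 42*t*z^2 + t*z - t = t*(42*z^2 + 30*z - 12) - 168*z^2 - 120*z + 48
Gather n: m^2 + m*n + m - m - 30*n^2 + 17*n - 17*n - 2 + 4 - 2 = m^2 + m*n - 30*n^2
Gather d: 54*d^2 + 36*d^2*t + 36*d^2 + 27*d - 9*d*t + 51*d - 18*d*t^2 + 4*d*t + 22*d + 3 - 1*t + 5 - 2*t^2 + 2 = d^2*(36*t + 90) + d*(-18*t^2 - 5*t + 100) - 2*t^2 - t + 10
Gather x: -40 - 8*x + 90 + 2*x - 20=30 - 6*x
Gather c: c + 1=c + 1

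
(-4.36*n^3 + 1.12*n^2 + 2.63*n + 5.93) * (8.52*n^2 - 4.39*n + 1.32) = -37.1472*n^5 + 28.6828*n^4 + 11.7356*n^3 + 40.4563*n^2 - 22.5611*n + 7.8276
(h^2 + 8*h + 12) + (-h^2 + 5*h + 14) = 13*h + 26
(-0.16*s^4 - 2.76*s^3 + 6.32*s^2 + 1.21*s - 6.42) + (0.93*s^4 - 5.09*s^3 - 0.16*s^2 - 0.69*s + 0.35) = 0.77*s^4 - 7.85*s^3 + 6.16*s^2 + 0.52*s - 6.07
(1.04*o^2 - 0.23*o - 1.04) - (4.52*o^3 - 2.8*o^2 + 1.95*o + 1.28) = -4.52*o^3 + 3.84*o^2 - 2.18*o - 2.32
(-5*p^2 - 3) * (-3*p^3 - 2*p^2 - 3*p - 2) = 15*p^5 + 10*p^4 + 24*p^3 + 16*p^2 + 9*p + 6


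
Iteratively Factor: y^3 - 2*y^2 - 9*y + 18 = (y - 3)*(y^2 + y - 6) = (y - 3)*(y - 2)*(y + 3)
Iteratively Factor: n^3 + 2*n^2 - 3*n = (n - 1)*(n^2 + 3*n) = n*(n - 1)*(n + 3)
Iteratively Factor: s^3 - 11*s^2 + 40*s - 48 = (s - 4)*(s^2 - 7*s + 12) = (s - 4)*(s - 3)*(s - 4)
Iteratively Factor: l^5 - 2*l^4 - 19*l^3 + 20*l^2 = (l - 1)*(l^4 - l^3 - 20*l^2) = l*(l - 1)*(l^3 - l^2 - 20*l) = l*(l - 1)*(l + 4)*(l^2 - 5*l) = l*(l - 5)*(l - 1)*(l + 4)*(l)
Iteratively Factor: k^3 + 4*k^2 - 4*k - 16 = (k - 2)*(k^2 + 6*k + 8) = (k - 2)*(k + 2)*(k + 4)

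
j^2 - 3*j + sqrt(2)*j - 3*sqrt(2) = (j - 3)*(j + sqrt(2))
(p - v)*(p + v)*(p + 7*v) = p^3 + 7*p^2*v - p*v^2 - 7*v^3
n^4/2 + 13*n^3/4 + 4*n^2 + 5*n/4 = n*(n/2 + 1/2)*(n + 1/2)*(n + 5)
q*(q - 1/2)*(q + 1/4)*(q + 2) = q^4 + 7*q^3/4 - 5*q^2/8 - q/4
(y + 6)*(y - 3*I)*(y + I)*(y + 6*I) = y^4 + 6*y^3 + 4*I*y^3 + 15*y^2 + 24*I*y^2 + 90*y + 18*I*y + 108*I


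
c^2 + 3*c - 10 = (c - 2)*(c + 5)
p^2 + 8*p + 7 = (p + 1)*(p + 7)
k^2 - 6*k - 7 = (k - 7)*(k + 1)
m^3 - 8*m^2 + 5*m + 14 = (m - 7)*(m - 2)*(m + 1)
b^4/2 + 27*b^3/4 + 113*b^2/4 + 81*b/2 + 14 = (b/2 + 1)*(b + 1/2)*(b + 4)*(b + 7)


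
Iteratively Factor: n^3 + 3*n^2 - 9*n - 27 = (n + 3)*(n^2 - 9) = (n - 3)*(n + 3)*(n + 3)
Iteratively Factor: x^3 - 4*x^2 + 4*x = (x - 2)*(x^2 - 2*x) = (x - 2)^2*(x)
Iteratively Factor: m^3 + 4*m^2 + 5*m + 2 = (m + 1)*(m^2 + 3*m + 2) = (m + 1)*(m + 2)*(m + 1)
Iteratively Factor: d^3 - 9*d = (d + 3)*(d^2 - 3*d) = d*(d + 3)*(d - 3)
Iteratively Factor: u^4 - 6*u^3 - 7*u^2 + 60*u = (u - 5)*(u^3 - u^2 - 12*u) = u*(u - 5)*(u^2 - u - 12) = u*(u - 5)*(u + 3)*(u - 4)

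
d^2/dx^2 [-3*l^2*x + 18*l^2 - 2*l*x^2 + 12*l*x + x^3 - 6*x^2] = -4*l + 6*x - 12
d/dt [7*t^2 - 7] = 14*t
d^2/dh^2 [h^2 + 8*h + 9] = 2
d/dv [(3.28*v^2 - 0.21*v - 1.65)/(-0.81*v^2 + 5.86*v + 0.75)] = (19.0507*v^2 + 2.247*v + 9.5115)/(0.6561*v^4 - 9.4932*v^3 + 33.1246*v^2 + 8.79*v + 0.5625)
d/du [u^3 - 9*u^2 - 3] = 3*u*(u - 6)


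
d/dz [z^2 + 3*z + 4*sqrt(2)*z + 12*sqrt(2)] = 2*z + 3 + 4*sqrt(2)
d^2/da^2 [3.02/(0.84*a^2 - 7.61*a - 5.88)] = (4.261824*a^2 - 38.610096*a - 3.02*(1.68*a - 7.61)*(3.36*a - 15.22) - 29.832768)/(-0.84*a^2 + 7.61*a + 5.88)^3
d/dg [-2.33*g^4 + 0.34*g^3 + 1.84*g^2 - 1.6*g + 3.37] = -9.32*g^3 + 1.02*g^2 + 3.68*g - 1.6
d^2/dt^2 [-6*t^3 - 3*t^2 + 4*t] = -36*t - 6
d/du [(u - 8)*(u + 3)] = 2*u - 5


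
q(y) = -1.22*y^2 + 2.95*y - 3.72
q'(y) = 2.95 - 2.44*y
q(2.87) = -5.30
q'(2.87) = -4.05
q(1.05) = -1.97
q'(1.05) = 0.39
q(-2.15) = -15.70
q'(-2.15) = 8.20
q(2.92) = -5.51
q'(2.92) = -4.17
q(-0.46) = -5.34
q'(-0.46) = 4.07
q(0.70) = -2.25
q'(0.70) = 1.24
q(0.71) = -2.24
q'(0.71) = 1.22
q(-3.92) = -34.03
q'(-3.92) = 12.51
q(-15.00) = -322.47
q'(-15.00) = 39.55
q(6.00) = -29.94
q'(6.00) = -11.69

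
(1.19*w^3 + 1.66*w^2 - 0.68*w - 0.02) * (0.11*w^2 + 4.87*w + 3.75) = 0.1309*w^5 + 5.9779*w^4 + 12.4719*w^3 + 2.9112*w^2 - 2.6474*w - 0.075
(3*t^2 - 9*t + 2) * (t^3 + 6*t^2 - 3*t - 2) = 3*t^5 + 9*t^4 - 61*t^3 + 33*t^2 + 12*t - 4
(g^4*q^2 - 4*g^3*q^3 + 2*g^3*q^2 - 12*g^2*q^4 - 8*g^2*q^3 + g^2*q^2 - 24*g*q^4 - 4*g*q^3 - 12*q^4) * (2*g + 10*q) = 2*g^5*q^2 + 2*g^4*q^3 + 4*g^4*q^2 - 64*g^3*q^4 + 4*g^3*q^3 + 2*g^3*q^2 - 120*g^2*q^5 - 128*g^2*q^4 + 2*g^2*q^3 - 240*g*q^5 - 64*g*q^4 - 120*q^5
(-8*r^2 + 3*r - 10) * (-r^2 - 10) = 8*r^4 - 3*r^3 + 90*r^2 - 30*r + 100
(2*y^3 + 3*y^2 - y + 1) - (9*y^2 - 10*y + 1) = 2*y^3 - 6*y^2 + 9*y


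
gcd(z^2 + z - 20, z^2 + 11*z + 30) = z + 5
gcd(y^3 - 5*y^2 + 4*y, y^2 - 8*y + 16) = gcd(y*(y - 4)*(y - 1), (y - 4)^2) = y - 4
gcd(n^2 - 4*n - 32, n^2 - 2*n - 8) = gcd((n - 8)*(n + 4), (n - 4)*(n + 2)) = 1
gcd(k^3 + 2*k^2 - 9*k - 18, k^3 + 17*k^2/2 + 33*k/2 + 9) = 1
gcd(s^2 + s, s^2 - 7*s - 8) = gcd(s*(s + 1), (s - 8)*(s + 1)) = s + 1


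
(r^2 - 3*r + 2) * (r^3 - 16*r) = r^5 - 3*r^4 - 14*r^3 + 48*r^2 - 32*r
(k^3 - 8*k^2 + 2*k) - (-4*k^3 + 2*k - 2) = 5*k^3 - 8*k^2 + 2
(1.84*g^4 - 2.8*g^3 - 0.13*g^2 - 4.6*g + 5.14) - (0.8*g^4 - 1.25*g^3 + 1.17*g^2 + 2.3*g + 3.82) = 1.04*g^4 - 1.55*g^3 - 1.3*g^2 - 6.9*g + 1.32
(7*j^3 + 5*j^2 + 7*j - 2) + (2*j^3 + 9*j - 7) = 9*j^3 + 5*j^2 + 16*j - 9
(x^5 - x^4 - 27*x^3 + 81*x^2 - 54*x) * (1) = x^5 - x^4 - 27*x^3 + 81*x^2 - 54*x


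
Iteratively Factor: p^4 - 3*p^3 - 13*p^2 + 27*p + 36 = (p - 4)*(p^3 + p^2 - 9*p - 9) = (p - 4)*(p - 3)*(p^2 + 4*p + 3) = (p - 4)*(p - 3)*(p + 3)*(p + 1)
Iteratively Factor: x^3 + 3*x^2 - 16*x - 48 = (x - 4)*(x^2 + 7*x + 12) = (x - 4)*(x + 4)*(x + 3)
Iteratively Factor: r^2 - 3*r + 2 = (r - 1)*(r - 2)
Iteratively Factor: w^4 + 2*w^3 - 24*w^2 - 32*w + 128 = (w - 2)*(w^3 + 4*w^2 - 16*w - 64) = (w - 2)*(w + 4)*(w^2 - 16) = (w - 2)*(w + 4)^2*(w - 4)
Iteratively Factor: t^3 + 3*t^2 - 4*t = (t + 4)*(t^2 - t) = t*(t + 4)*(t - 1)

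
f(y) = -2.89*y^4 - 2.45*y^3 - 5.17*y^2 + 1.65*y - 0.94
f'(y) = -11.56*y^3 - 7.35*y^2 - 10.34*y + 1.65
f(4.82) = -1947.31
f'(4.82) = -1513.44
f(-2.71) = -150.49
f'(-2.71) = 205.77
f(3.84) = -837.95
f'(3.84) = -801.00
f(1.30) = -21.17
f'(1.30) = -49.61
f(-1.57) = -24.35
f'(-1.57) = 44.50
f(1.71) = -50.20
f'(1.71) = -95.33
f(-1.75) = -33.64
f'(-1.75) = 59.19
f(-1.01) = -8.36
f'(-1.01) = 16.51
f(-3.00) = -220.36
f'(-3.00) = 278.64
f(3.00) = -342.76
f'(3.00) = -407.64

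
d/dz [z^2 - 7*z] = 2*z - 7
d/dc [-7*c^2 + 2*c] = 2 - 14*c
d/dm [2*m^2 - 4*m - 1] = 4*m - 4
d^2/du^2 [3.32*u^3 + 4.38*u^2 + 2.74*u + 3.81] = 19.92*u + 8.76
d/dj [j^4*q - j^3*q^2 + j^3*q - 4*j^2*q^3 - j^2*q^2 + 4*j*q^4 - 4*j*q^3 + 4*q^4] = q*(4*j^3 - 3*j^2*q + 3*j^2 - 8*j*q^2 - 2*j*q + 4*q^3 - 4*q^2)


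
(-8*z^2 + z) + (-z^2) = -9*z^2 + z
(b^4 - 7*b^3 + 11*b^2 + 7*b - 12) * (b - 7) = b^5 - 14*b^4 + 60*b^3 - 70*b^2 - 61*b + 84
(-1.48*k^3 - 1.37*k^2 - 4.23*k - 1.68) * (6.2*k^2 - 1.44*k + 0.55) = -9.176*k^5 - 6.3628*k^4 - 25.0672*k^3 - 5.0783*k^2 + 0.0926999999999998*k - 0.924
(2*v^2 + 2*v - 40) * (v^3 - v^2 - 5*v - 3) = 2*v^5 - 52*v^3 + 24*v^2 + 194*v + 120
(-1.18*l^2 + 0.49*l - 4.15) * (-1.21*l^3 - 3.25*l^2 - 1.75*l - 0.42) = 1.4278*l^5 + 3.2421*l^4 + 5.494*l^3 + 13.1256*l^2 + 7.0567*l + 1.743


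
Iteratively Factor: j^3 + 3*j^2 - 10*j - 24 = (j - 3)*(j^2 + 6*j + 8) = (j - 3)*(j + 2)*(j + 4)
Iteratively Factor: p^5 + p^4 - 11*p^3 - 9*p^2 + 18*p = (p - 3)*(p^4 + 4*p^3 + p^2 - 6*p) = (p - 3)*(p + 2)*(p^3 + 2*p^2 - 3*p) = p*(p - 3)*(p + 2)*(p^2 + 2*p - 3) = p*(p - 3)*(p - 1)*(p + 2)*(p + 3)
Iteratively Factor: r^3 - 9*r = (r - 3)*(r^2 + 3*r) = r*(r - 3)*(r + 3)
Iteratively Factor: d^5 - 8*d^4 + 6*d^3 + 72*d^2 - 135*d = (d - 3)*(d^4 - 5*d^3 - 9*d^2 + 45*d) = d*(d - 3)*(d^3 - 5*d^2 - 9*d + 45) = d*(d - 5)*(d - 3)*(d^2 - 9) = d*(d - 5)*(d - 3)*(d + 3)*(d - 3)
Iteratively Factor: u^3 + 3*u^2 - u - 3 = (u + 3)*(u^2 - 1) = (u + 1)*(u + 3)*(u - 1)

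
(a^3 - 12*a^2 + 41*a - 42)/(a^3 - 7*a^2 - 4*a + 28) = (a - 3)/(a + 2)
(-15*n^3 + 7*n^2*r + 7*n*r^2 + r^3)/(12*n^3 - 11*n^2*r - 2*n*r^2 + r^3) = (5*n + r)/(-4*n + r)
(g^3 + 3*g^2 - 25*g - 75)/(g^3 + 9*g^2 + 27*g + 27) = (g^2 - 25)/(g^2 + 6*g + 9)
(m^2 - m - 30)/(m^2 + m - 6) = (m^2 - m - 30)/(m^2 + m - 6)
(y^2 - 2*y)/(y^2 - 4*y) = (y - 2)/(y - 4)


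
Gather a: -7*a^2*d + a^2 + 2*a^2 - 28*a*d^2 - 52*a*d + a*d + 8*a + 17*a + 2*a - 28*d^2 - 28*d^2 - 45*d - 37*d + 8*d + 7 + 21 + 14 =a^2*(3 - 7*d) + a*(-28*d^2 - 51*d + 27) - 56*d^2 - 74*d + 42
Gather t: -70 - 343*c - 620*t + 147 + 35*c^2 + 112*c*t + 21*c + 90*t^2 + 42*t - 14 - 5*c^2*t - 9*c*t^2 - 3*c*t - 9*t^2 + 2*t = 35*c^2 - 322*c + t^2*(81 - 9*c) + t*(-5*c^2 + 109*c - 576) + 63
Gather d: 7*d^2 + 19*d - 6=7*d^2 + 19*d - 6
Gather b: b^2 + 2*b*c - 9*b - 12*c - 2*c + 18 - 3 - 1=b^2 + b*(2*c - 9) - 14*c + 14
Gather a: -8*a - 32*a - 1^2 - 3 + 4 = -40*a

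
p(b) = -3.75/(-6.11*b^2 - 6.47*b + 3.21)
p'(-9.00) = 0.00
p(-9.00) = 0.01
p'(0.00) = -2.35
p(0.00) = -1.17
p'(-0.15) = -1.06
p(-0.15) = -0.93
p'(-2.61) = 0.21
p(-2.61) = 0.17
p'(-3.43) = 0.06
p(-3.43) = 0.08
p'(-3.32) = 0.07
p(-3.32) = 0.09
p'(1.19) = -0.46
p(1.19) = 0.29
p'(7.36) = -0.00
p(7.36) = 0.01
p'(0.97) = -0.88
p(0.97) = 0.43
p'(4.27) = -0.01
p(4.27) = 0.03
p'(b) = -3.75*(12.22*b + 6.47)/(-6.11*b^2 - 6.47*b + 3.21)^2 = (-45.825*b - 24.2625)/(6.11*b^2 + 6.47*b - 3.21)^2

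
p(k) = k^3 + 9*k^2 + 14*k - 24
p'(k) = 3*k^2 + 18*k + 14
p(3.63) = 193.24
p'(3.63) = 118.87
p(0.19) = -21.01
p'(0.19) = 17.53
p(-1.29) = -29.23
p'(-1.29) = -4.23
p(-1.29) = -29.23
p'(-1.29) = -4.23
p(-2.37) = -19.94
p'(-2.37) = -11.81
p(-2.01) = -23.90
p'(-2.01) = -10.06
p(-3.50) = -5.62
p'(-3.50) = -12.25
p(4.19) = 266.22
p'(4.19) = 142.09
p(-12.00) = -624.00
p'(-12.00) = 230.00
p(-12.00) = -624.00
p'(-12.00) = 230.00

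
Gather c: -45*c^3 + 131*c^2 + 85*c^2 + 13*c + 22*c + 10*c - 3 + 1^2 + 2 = -45*c^3 + 216*c^2 + 45*c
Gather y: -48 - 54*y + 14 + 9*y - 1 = -45*y - 35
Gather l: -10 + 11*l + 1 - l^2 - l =-l^2 + 10*l - 9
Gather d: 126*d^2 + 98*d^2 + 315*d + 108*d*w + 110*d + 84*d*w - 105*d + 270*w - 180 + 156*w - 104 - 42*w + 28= 224*d^2 + d*(192*w + 320) + 384*w - 256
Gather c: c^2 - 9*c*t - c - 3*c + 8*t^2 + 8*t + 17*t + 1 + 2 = c^2 + c*(-9*t - 4) + 8*t^2 + 25*t + 3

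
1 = 1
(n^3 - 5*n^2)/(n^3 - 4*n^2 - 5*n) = n/(n + 1)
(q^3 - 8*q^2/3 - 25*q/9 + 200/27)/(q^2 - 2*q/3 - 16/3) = (q^2 - 25/9)/(q + 2)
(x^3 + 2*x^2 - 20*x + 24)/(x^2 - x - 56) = (-x^3 - 2*x^2 + 20*x - 24)/(-x^2 + x + 56)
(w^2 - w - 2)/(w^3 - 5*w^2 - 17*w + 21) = (w^2 - w - 2)/(w^3 - 5*w^2 - 17*w + 21)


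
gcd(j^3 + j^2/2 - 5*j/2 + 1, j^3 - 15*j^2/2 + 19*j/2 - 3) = j^2 - 3*j/2 + 1/2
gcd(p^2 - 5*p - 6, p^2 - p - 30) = p - 6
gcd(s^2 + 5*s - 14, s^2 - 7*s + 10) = s - 2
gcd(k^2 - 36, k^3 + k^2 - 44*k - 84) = k + 6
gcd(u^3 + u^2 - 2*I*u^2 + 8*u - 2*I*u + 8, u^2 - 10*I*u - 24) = u - 4*I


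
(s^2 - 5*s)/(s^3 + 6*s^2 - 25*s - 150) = s/(s^2 + 11*s + 30)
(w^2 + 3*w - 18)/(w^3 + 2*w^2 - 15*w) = (w + 6)/(w*(w + 5))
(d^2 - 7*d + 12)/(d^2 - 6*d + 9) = (d - 4)/(d - 3)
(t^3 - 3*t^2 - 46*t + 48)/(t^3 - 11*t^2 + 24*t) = (t^2 + 5*t - 6)/(t*(t - 3))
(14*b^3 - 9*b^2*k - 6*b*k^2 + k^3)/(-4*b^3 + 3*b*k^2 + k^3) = (-7*b + k)/(2*b + k)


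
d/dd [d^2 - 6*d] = 2*d - 6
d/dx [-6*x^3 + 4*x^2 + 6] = 2*x*(4 - 9*x)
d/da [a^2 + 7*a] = 2*a + 7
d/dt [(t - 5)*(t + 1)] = 2*t - 4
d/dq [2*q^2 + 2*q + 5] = 4*q + 2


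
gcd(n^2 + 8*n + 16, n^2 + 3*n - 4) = n + 4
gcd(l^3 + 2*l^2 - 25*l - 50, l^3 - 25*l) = l^2 - 25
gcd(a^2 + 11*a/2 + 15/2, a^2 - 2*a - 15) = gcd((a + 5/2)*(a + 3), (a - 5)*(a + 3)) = a + 3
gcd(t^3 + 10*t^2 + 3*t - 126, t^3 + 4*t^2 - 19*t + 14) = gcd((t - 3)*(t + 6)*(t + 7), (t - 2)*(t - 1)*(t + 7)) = t + 7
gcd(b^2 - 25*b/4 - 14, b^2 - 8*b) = b - 8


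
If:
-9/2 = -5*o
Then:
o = 9/10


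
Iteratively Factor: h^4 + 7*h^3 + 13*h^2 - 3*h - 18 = (h + 3)*(h^3 + 4*h^2 + h - 6) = (h + 2)*(h + 3)*(h^2 + 2*h - 3) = (h - 1)*(h + 2)*(h + 3)*(h + 3)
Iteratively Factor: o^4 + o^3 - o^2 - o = (o)*(o^3 + o^2 - o - 1) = o*(o - 1)*(o^2 + 2*o + 1) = o*(o - 1)*(o + 1)*(o + 1)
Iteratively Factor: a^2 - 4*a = (a - 4)*(a)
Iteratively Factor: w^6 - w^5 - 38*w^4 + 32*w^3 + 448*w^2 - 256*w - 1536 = (w + 4)*(w^5 - 5*w^4 - 18*w^3 + 104*w^2 + 32*w - 384) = (w - 4)*(w + 4)*(w^4 - w^3 - 22*w^2 + 16*w + 96) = (w - 4)*(w - 3)*(w + 4)*(w^3 + 2*w^2 - 16*w - 32) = (w - 4)*(w - 3)*(w + 4)^2*(w^2 - 2*w - 8) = (w - 4)*(w - 3)*(w + 2)*(w + 4)^2*(w - 4)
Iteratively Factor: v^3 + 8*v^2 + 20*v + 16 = (v + 2)*(v^2 + 6*v + 8) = (v + 2)^2*(v + 4)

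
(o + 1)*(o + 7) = o^2 + 8*o + 7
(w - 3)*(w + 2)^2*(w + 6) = w^4 + 7*w^3 - 2*w^2 - 60*w - 72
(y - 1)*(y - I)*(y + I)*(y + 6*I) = y^4 - y^3 + 6*I*y^3 + y^2 - 6*I*y^2 - y + 6*I*y - 6*I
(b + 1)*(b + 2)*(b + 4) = b^3 + 7*b^2 + 14*b + 8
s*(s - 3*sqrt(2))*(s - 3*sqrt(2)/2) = s^3 - 9*sqrt(2)*s^2/2 + 9*s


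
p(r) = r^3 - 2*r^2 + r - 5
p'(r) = 3*r^2 - 4*r + 1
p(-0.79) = -7.53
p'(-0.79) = 6.03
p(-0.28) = -5.46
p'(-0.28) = 2.36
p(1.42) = -4.75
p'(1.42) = 1.37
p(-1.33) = -12.22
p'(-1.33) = 11.63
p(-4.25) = -122.14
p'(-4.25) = 72.19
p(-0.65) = -6.77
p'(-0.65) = 4.87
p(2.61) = 1.77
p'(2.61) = 11.00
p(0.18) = -4.88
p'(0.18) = 0.38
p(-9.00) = -905.00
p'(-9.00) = 280.00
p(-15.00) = -3845.00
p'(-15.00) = 736.00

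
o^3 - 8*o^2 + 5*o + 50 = (o - 5)^2*(o + 2)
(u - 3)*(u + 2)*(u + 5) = u^3 + 4*u^2 - 11*u - 30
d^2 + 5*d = d*(d + 5)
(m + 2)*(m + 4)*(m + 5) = m^3 + 11*m^2 + 38*m + 40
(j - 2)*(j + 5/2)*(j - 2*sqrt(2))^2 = j^4 - 4*sqrt(2)*j^3 + j^3/2 - 2*sqrt(2)*j^2 + 3*j^2 + 4*j + 20*sqrt(2)*j - 40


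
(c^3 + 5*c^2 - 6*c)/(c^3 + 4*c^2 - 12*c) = (c - 1)/(c - 2)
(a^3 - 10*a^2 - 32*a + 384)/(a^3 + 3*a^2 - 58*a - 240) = (a - 8)/(a + 5)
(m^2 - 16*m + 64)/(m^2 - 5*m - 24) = (m - 8)/(m + 3)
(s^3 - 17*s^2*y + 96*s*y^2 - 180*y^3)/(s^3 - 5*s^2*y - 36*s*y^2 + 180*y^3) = (s - 6*y)/(s + 6*y)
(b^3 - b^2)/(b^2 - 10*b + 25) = b^2*(b - 1)/(b^2 - 10*b + 25)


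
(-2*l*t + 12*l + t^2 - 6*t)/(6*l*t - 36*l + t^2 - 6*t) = (-2*l + t)/(6*l + t)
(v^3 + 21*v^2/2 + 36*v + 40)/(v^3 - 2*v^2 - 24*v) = (v^2 + 13*v/2 + 10)/(v*(v - 6))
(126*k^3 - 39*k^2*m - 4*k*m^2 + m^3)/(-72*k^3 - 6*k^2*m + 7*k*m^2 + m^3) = (-7*k + m)/(4*k + m)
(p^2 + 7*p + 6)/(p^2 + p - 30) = (p + 1)/(p - 5)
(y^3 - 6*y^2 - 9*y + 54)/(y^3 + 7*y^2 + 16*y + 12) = (y^2 - 9*y + 18)/(y^2 + 4*y + 4)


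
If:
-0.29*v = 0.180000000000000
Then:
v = -0.62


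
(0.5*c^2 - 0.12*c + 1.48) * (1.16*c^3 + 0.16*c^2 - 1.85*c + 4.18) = 0.58*c^5 - 0.0592*c^4 + 0.7726*c^3 + 2.5488*c^2 - 3.2396*c + 6.1864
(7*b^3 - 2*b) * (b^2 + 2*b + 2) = 7*b^5 + 14*b^4 + 12*b^3 - 4*b^2 - 4*b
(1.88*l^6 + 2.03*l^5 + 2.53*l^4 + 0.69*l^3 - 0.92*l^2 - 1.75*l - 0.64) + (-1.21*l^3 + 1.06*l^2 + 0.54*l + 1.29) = 1.88*l^6 + 2.03*l^5 + 2.53*l^4 - 0.52*l^3 + 0.14*l^2 - 1.21*l + 0.65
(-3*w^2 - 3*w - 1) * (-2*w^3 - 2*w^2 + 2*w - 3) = 6*w^5 + 12*w^4 + 2*w^3 + 5*w^2 + 7*w + 3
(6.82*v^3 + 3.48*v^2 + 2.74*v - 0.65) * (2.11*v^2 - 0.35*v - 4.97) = 14.3902*v^5 + 4.9558*v^4 - 29.332*v^3 - 19.6261*v^2 - 13.3903*v + 3.2305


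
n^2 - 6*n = n*(n - 6)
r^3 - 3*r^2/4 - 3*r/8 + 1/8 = (r - 1)*(r - 1/4)*(r + 1/2)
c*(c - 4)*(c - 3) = c^3 - 7*c^2 + 12*c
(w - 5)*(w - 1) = w^2 - 6*w + 5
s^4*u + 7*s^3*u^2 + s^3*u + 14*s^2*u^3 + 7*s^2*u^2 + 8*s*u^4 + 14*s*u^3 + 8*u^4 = (s + u)*(s + 2*u)*(s + 4*u)*(s*u + u)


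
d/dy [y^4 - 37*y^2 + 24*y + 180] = 4*y^3 - 74*y + 24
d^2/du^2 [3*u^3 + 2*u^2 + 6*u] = 18*u + 4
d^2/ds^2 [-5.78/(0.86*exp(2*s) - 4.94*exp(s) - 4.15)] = (5.78*(1.72*exp(s) - 4.94)*(3.44*exp(s) - 9.88)*exp(s) + (19.8832*exp(s) - 28.5532)*(-0.86*exp(2*s) + 4.94*exp(s) + 4.15))*exp(s)/(-0.86*exp(2*s) + 4.94*exp(s) + 4.15)^3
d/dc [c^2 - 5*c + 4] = 2*c - 5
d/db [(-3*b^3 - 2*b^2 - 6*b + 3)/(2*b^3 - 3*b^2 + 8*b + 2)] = (13*b^4 - 24*b^3 - 70*b^2 + 10*b - 36)/(4*b^6 - 12*b^5 + 41*b^4 - 40*b^3 + 52*b^2 + 32*b + 4)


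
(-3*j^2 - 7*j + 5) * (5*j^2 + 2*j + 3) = -15*j^4 - 41*j^3 + 2*j^2 - 11*j + 15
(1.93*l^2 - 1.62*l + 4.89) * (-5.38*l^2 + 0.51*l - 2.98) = -10.3834*l^4 + 9.6999*l^3 - 32.8858*l^2 + 7.3215*l - 14.5722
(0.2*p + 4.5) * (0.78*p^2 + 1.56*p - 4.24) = 0.156*p^3 + 3.822*p^2 + 6.172*p - 19.08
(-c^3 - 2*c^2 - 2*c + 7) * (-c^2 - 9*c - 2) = c^5 + 11*c^4 + 22*c^3 + 15*c^2 - 59*c - 14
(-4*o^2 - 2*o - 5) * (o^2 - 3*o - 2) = -4*o^4 + 10*o^3 + 9*o^2 + 19*o + 10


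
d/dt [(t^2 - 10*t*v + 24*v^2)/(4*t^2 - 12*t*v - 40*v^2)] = v*(7*t^2 - 68*t*v + 172*v^2)/(4*(t^4 - 6*t^3*v - 11*t^2*v^2 + 60*t*v^3 + 100*v^4))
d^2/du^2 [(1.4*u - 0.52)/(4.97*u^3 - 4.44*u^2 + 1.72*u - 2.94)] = (207.48756*u^5 - 339.494736*u^4 + 214.858336*u^3 + 157.3008*u^2 - 131.41224*u + 24.658048)/(122.763473*u^9 - 329.015988*u^8 + 421.38642*u^7 - 533.119698*u^6 + 535.090272*u^5 - 364.073616*u^4 + 268.677676*u^3 - 141.22584*u^2 + 44.600976*u - 25.412184)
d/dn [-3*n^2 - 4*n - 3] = -6*n - 4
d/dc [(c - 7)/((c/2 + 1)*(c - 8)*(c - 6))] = 2*(-2*c^3 + 33*c^2 - 168*c + 236)/(c^6 - 24*c^5 + 184*c^4 - 288*c^3 - 1904*c^2 + 3840*c + 9216)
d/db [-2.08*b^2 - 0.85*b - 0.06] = -4.16*b - 0.85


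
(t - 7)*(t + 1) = t^2 - 6*t - 7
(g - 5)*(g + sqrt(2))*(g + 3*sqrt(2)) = g^3 - 5*g^2 + 4*sqrt(2)*g^2 - 20*sqrt(2)*g + 6*g - 30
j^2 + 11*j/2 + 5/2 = (j + 1/2)*(j + 5)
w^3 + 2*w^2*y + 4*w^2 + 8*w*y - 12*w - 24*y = (w - 2)*(w + 6)*(w + 2*y)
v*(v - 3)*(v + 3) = v^3 - 9*v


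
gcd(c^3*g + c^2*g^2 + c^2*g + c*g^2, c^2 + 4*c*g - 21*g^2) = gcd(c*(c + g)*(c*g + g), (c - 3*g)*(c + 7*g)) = 1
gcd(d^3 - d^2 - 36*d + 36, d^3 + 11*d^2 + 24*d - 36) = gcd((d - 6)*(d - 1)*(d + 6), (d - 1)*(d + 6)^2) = d^2 + 5*d - 6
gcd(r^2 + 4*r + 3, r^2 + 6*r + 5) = r + 1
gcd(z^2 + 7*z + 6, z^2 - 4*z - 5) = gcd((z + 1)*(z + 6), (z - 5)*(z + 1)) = z + 1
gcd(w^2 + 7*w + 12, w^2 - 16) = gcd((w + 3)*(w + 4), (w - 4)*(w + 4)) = w + 4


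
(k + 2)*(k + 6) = k^2 + 8*k + 12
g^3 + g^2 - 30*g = g*(g - 5)*(g + 6)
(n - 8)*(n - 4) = n^2 - 12*n + 32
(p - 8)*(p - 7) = p^2 - 15*p + 56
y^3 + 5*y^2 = y^2*(y + 5)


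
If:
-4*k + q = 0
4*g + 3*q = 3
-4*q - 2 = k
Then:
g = 75/68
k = -2/17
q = -8/17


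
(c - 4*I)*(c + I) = c^2 - 3*I*c + 4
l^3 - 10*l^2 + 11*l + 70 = (l - 7)*(l - 5)*(l + 2)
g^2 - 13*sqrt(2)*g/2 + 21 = (g - 7*sqrt(2)/2)*(g - 3*sqrt(2))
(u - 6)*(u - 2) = u^2 - 8*u + 12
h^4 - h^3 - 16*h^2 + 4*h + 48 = (h - 4)*(h - 2)*(h + 2)*(h + 3)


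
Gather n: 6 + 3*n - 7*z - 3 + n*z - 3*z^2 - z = n*(z + 3) - 3*z^2 - 8*z + 3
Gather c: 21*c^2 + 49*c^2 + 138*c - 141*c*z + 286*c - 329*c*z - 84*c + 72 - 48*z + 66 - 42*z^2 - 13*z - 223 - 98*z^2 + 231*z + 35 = 70*c^2 + c*(340 - 470*z) - 140*z^2 + 170*z - 50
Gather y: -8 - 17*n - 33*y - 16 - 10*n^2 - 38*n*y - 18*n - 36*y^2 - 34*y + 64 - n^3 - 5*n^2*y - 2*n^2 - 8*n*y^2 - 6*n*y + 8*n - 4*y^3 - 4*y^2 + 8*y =-n^3 - 12*n^2 - 27*n - 4*y^3 + y^2*(-8*n - 40) + y*(-5*n^2 - 44*n - 59) + 40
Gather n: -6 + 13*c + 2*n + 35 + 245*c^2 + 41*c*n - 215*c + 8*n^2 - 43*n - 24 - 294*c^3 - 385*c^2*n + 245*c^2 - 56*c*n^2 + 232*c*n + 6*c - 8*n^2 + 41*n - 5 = -294*c^3 + 490*c^2 - 56*c*n^2 - 196*c + n*(-385*c^2 + 273*c)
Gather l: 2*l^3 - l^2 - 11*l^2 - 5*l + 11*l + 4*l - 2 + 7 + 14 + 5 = 2*l^3 - 12*l^2 + 10*l + 24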